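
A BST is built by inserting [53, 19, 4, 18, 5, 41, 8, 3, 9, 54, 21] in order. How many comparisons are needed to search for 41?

Search path for 41: 53 -> 19 -> 41
Found: True
Comparisons: 3


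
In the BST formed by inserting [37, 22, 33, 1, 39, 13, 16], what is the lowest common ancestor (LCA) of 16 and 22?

Tree insertion order: [37, 22, 33, 1, 39, 13, 16]
Tree (level-order array): [37, 22, 39, 1, 33, None, None, None, 13, None, None, None, 16]
In a BST, the LCA of p=16, q=22 is the first node v on the
root-to-leaf path with p <= v <= q (go left if both < v, right if both > v).
Walk from root:
  at 37: both 16 and 22 < 37, go left
  at 22: 16 <= 22 <= 22, this is the LCA
LCA = 22


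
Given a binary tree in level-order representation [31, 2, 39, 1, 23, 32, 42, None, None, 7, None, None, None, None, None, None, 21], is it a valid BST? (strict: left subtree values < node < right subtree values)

Level-order array: [31, 2, 39, 1, 23, 32, 42, None, None, 7, None, None, None, None, None, None, 21]
Validate using subtree bounds (lo, hi): at each node, require lo < value < hi,
then recurse left with hi=value and right with lo=value.
Preorder trace (stopping at first violation):
  at node 31 with bounds (-inf, +inf): OK
  at node 2 with bounds (-inf, 31): OK
  at node 1 with bounds (-inf, 2): OK
  at node 23 with bounds (2, 31): OK
  at node 7 with bounds (2, 23): OK
  at node 21 with bounds (7, 23): OK
  at node 39 with bounds (31, +inf): OK
  at node 32 with bounds (31, 39): OK
  at node 42 with bounds (39, +inf): OK
No violation found at any node.
Result: Valid BST


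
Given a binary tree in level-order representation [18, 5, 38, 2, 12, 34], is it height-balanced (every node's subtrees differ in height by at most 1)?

Tree (level-order array): [18, 5, 38, 2, 12, 34]
Definition: a tree is height-balanced if, at every node, |h(left) - h(right)| <= 1 (empty subtree has height -1).
Bottom-up per-node check:
  node 2: h_left=-1, h_right=-1, diff=0 [OK], height=0
  node 12: h_left=-1, h_right=-1, diff=0 [OK], height=0
  node 5: h_left=0, h_right=0, diff=0 [OK], height=1
  node 34: h_left=-1, h_right=-1, diff=0 [OK], height=0
  node 38: h_left=0, h_right=-1, diff=1 [OK], height=1
  node 18: h_left=1, h_right=1, diff=0 [OK], height=2
All nodes satisfy the balance condition.
Result: Balanced


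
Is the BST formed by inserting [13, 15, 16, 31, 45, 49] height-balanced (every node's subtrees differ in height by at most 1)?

Tree (level-order array): [13, None, 15, None, 16, None, 31, None, 45, None, 49]
Definition: a tree is height-balanced if, at every node, |h(left) - h(right)| <= 1 (empty subtree has height -1).
Bottom-up per-node check:
  node 49: h_left=-1, h_right=-1, diff=0 [OK], height=0
  node 45: h_left=-1, h_right=0, diff=1 [OK], height=1
  node 31: h_left=-1, h_right=1, diff=2 [FAIL (|-1-1|=2 > 1)], height=2
  node 16: h_left=-1, h_right=2, diff=3 [FAIL (|-1-2|=3 > 1)], height=3
  node 15: h_left=-1, h_right=3, diff=4 [FAIL (|-1-3|=4 > 1)], height=4
  node 13: h_left=-1, h_right=4, diff=5 [FAIL (|-1-4|=5 > 1)], height=5
Node 31 violates the condition: |-1 - 1| = 2 > 1.
Result: Not balanced


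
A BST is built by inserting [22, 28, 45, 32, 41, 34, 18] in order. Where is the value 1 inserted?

Starting tree (level order): [22, 18, 28, None, None, None, 45, 32, None, None, 41, 34]
Insertion path: 22 -> 18
Result: insert 1 as left child of 18
Final tree (level order): [22, 18, 28, 1, None, None, 45, None, None, 32, None, None, 41, 34]


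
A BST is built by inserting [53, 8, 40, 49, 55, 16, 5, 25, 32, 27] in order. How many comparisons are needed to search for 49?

Search path for 49: 53 -> 8 -> 40 -> 49
Found: True
Comparisons: 4


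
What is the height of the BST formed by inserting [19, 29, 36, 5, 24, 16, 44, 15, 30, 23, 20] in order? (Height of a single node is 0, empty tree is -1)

Insertion order: [19, 29, 36, 5, 24, 16, 44, 15, 30, 23, 20]
Tree (level-order array): [19, 5, 29, None, 16, 24, 36, 15, None, 23, None, 30, 44, None, None, 20]
Compute height bottom-up (empty subtree = -1):
  height(15) = 1 + max(-1, -1) = 0
  height(16) = 1 + max(0, -1) = 1
  height(5) = 1 + max(-1, 1) = 2
  height(20) = 1 + max(-1, -1) = 0
  height(23) = 1 + max(0, -1) = 1
  height(24) = 1 + max(1, -1) = 2
  height(30) = 1 + max(-1, -1) = 0
  height(44) = 1 + max(-1, -1) = 0
  height(36) = 1 + max(0, 0) = 1
  height(29) = 1 + max(2, 1) = 3
  height(19) = 1 + max(2, 3) = 4
Height = 4


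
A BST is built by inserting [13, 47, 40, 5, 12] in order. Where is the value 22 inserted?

Starting tree (level order): [13, 5, 47, None, 12, 40]
Insertion path: 13 -> 47 -> 40
Result: insert 22 as left child of 40
Final tree (level order): [13, 5, 47, None, 12, 40, None, None, None, 22]


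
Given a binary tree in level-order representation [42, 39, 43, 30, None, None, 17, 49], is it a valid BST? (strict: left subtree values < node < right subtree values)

Level-order array: [42, 39, 43, 30, None, None, 17, 49]
Validate using subtree bounds (lo, hi): at each node, require lo < value < hi,
then recurse left with hi=value and right with lo=value.
Preorder trace (stopping at first violation):
  at node 42 with bounds (-inf, +inf): OK
  at node 39 with bounds (-inf, 42): OK
  at node 30 with bounds (-inf, 39): OK
  at node 49 with bounds (-inf, 30): VIOLATION
Node 49 violates its bound: not (-inf < 49 < 30).
Result: Not a valid BST


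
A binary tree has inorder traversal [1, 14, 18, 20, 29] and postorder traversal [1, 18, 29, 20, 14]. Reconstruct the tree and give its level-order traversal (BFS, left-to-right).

Inorder:   [1, 14, 18, 20, 29]
Postorder: [1, 18, 29, 20, 14]
Algorithm: postorder visits root last, so walk postorder right-to-left;
each value is the root of the current inorder slice — split it at that
value, recurse on the right subtree first, then the left.
Recursive splits:
  root=14; inorder splits into left=[1], right=[18, 20, 29]
  root=20; inorder splits into left=[18], right=[29]
  root=29; inorder splits into left=[], right=[]
  root=18; inorder splits into left=[], right=[]
  root=1; inorder splits into left=[], right=[]
Reconstructed level-order: [14, 1, 20, 18, 29]


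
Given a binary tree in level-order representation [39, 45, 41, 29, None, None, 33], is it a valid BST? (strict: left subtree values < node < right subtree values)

Level-order array: [39, 45, 41, 29, None, None, 33]
Validate using subtree bounds (lo, hi): at each node, require lo < value < hi,
then recurse left with hi=value and right with lo=value.
Preorder trace (stopping at first violation):
  at node 39 with bounds (-inf, +inf): OK
  at node 45 with bounds (-inf, 39): VIOLATION
Node 45 violates its bound: not (-inf < 45 < 39).
Result: Not a valid BST


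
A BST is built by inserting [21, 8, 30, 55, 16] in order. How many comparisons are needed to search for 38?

Search path for 38: 21 -> 30 -> 55
Found: False
Comparisons: 3


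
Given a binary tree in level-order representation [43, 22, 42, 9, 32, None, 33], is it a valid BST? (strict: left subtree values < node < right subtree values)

Level-order array: [43, 22, 42, 9, 32, None, 33]
Validate using subtree bounds (lo, hi): at each node, require lo < value < hi,
then recurse left with hi=value and right with lo=value.
Preorder trace (stopping at first violation):
  at node 43 with bounds (-inf, +inf): OK
  at node 22 with bounds (-inf, 43): OK
  at node 9 with bounds (-inf, 22): OK
  at node 32 with bounds (22, 43): OK
  at node 42 with bounds (43, +inf): VIOLATION
Node 42 violates its bound: not (43 < 42 < +inf).
Result: Not a valid BST


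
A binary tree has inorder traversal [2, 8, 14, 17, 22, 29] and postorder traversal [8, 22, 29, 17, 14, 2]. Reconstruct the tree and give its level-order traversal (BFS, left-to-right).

Inorder:   [2, 8, 14, 17, 22, 29]
Postorder: [8, 22, 29, 17, 14, 2]
Algorithm: postorder visits root last, so walk postorder right-to-left;
each value is the root of the current inorder slice — split it at that
value, recurse on the right subtree first, then the left.
Recursive splits:
  root=2; inorder splits into left=[], right=[8, 14, 17, 22, 29]
  root=14; inorder splits into left=[8], right=[17, 22, 29]
  root=17; inorder splits into left=[], right=[22, 29]
  root=29; inorder splits into left=[22], right=[]
  root=22; inorder splits into left=[], right=[]
  root=8; inorder splits into left=[], right=[]
Reconstructed level-order: [2, 14, 8, 17, 29, 22]


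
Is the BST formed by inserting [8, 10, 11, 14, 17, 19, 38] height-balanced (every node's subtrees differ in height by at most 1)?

Tree (level-order array): [8, None, 10, None, 11, None, 14, None, 17, None, 19, None, 38]
Definition: a tree is height-balanced if, at every node, |h(left) - h(right)| <= 1 (empty subtree has height -1).
Bottom-up per-node check:
  node 38: h_left=-1, h_right=-1, diff=0 [OK], height=0
  node 19: h_left=-1, h_right=0, diff=1 [OK], height=1
  node 17: h_left=-1, h_right=1, diff=2 [FAIL (|-1-1|=2 > 1)], height=2
  node 14: h_left=-1, h_right=2, diff=3 [FAIL (|-1-2|=3 > 1)], height=3
  node 11: h_left=-1, h_right=3, diff=4 [FAIL (|-1-3|=4 > 1)], height=4
  node 10: h_left=-1, h_right=4, diff=5 [FAIL (|-1-4|=5 > 1)], height=5
  node 8: h_left=-1, h_right=5, diff=6 [FAIL (|-1-5|=6 > 1)], height=6
Node 17 violates the condition: |-1 - 1| = 2 > 1.
Result: Not balanced


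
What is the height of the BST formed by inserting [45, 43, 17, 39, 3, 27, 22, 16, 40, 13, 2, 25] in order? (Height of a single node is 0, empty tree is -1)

Insertion order: [45, 43, 17, 39, 3, 27, 22, 16, 40, 13, 2, 25]
Tree (level-order array): [45, 43, None, 17, None, 3, 39, 2, 16, 27, 40, None, None, 13, None, 22, None, None, None, None, None, None, 25]
Compute height bottom-up (empty subtree = -1):
  height(2) = 1 + max(-1, -1) = 0
  height(13) = 1 + max(-1, -1) = 0
  height(16) = 1 + max(0, -1) = 1
  height(3) = 1 + max(0, 1) = 2
  height(25) = 1 + max(-1, -1) = 0
  height(22) = 1 + max(-1, 0) = 1
  height(27) = 1 + max(1, -1) = 2
  height(40) = 1 + max(-1, -1) = 0
  height(39) = 1 + max(2, 0) = 3
  height(17) = 1 + max(2, 3) = 4
  height(43) = 1 + max(4, -1) = 5
  height(45) = 1 + max(5, -1) = 6
Height = 6


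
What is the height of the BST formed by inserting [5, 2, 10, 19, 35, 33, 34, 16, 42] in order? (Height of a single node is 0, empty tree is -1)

Insertion order: [5, 2, 10, 19, 35, 33, 34, 16, 42]
Tree (level-order array): [5, 2, 10, None, None, None, 19, 16, 35, None, None, 33, 42, None, 34]
Compute height bottom-up (empty subtree = -1):
  height(2) = 1 + max(-1, -1) = 0
  height(16) = 1 + max(-1, -1) = 0
  height(34) = 1 + max(-1, -1) = 0
  height(33) = 1 + max(-1, 0) = 1
  height(42) = 1 + max(-1, -1) = 0
  height(35) = 1 + max(1, 0) = 2
  height(19) = 1 + max(0, 2) = 3
  height(10) = 1 + max(-1, 3) = 4
  height(5) = 1 + max(0, 4) = 5
Height = 5


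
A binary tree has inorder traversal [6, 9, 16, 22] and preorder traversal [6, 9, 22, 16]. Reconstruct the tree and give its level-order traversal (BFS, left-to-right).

Inorder:  [6, 9, 16, 22]
Preorder: [6, 9, 22, 16]
Algorithm: preorder visits root first, so consume preorder in order;
for each root, split the current inorder slice at that value into
left-subtree inorder and right-subtree inorder, then recurse.
Recursive splits:
  root=6; inorder splits into left=[], right=[9, 16, 22]
  root=9; inorder splits into left=[], right=[16, 22]
  root=22; inorder splits into left=[16], right=[]
  root=16; inorder splits into left=[], right=[]
Reconstructed level-order: [6, 9, 22, 16]


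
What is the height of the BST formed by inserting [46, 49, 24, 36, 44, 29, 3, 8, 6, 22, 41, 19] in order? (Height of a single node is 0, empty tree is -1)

Insertion order: [46, 49, 24, 36, 44, 29, 3, 8, 6, 22, 41, 19]
Tree (level-order array): [46, 24, 49, 3, 36, None, None, None, 8, 29, 44, 6, 22, None, None, 41, None, None, None, 19]
Compute height bottom-up (empty subtree = -1):
  height(6) = 1 + max(-1, -1) = 0
  height(19) = 1 + max(-1, -1) = 0
  height(22) = 1 + max(0, -1) = 1
  height(8) = 1 + max(0, 1) = 2
  height(3) = 1 + max(-1, 2) = 3
  height(29) = 1 + max(-1, -1) = 0
  height(41) = 1 + max(-1, -1) = 0
  height(44) = 1 + max(0, -1) = 1
  height(36) = 1 + max(0, 1) = 2
  height(24) = 1 + max(3, 2) = 4
  height(49) = 1 + max(-1, -1) = 0
  height(46) = 1 + max(4, 0) = 5
Height = 5


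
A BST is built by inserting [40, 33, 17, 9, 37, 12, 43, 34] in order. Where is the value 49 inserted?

Starting tree (level order): [40, 33, 43, 17, 37, None, None, 9, None, 34, None, None, 12]
Insertion path: 40 -> 43
Result: insert 49 as right child of 43
Final tree (level order): [40, 33, 43, 17, 37, None, 49, 9, None, 34, None, None, None, None, 12]


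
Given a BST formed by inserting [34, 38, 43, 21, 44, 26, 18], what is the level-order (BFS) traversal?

Tree insertion order: [34, 38, 43, 21, 44, 26, 18]
Tree (level-order array): [34, 21, 38, 18, 26, None, 43, None, None, None, None, None, 44]
BFS from the root, enqueuing left then right child of each popped node:
  queue [34] -> pop 34, enqueue [21, 38], visited so far: [34]
  queue [21, 38] -> pop 21, enqueue [18, 26], visited so far: [34, 21]
  queue [38, 18, 26] -> pop 38, enqueue [43], visited so far: [34, 21, 38]
  queue [18, 26, 43] -> pop 18, enqueue [none], visited so far: [34, 21, 38, 18]
  queue [26, 43] -> pop 26, enqueue [none], visited so far: [34, 21, 38, 18, 26]
  queue [43] -> pop 43, enqueue [44], visited so far: [34, 21, 38, 18, 26, 43]
  queue [44] -> pop 44, enqueue [none], visited so far: [34, 21, 38, 18, 26, 43, 44]
Result: [34, 21, 38, 18, 26, 43, 44]


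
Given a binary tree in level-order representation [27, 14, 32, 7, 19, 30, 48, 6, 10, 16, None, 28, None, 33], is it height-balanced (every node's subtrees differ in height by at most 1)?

Tree (level-order array): [27, 14, 32, 7, 19, 30, 48, 6, 10, 16, None, 28, None, 33]
Definition: a tree is height-balanced if, at every node, |h(left) - h(right)| <= 1 (empty subtree has height -1).
Bottom-up per-node check:
  node 6: h_left=-1, h_right=-1, diff=0 [OK], height=0
  node 10: h_left=-1, h_right=-1, diff=0 [OK], height=0
  node 7: h_left=0, h_right=0, diff=0 [OK], height=1
  node 16: h_left=-1, h_right=-1, diff=0 [OK], height=0
  node 19: h_left=0, h_right=-1, diff=1 [OK], height=1
  node 14: h_left=1, h_right=1, diff=0 [OK], height=2
  node 28: h_left=-1, h_right=-1, diff=0 [OK], height=0
  node 30: h_left=0, h_right=-1, diff=1 [OK], height=1
  node 33: h_left=-1, h_right=-1, diff=0 [OK], height=0
  node 48: h_left=0, h_right=-1, diff=1 [OK], height=1
  node 32: h_left=1, h_right=1, diff=0 [OK], height=2
  node 27: h_left=2, h_right=2, diff=0 [OK], height=3
All nodes satisfy the balance condition.
Result: Balanced


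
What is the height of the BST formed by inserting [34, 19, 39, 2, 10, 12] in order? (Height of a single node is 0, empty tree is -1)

Insertion order: [34, 19, 39, 2, 10, 12]
Tree (level-order array): [34, 19, 39, 2, None, None, None, None, 10, None, 12]
Compute height bottom-up (empty subtree = -1):
  height(12) = 1 + max(-1, -1) = 0
  height(10) = 1 + max(-1, 0) = 1
  height(2) = 1 + max(-1, 1) = 2
  height(19) = 1 + max(2, -1) = 3
  height(39) = 1 + max(-1, -1) = 0
  height(34) = 1 + max(3, 0) = 4
Height = 4


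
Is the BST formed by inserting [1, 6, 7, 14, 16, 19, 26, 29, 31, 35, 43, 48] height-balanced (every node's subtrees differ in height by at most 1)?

Tree (level-order array): [1, None, 6, None, 7, None, 14, None, 16, None, 19, None, 26, None, 29, None, 31, None, 35, None, 43, None, 48]
Definition: a tree is height-balanced if, at every node, |h(left) - h(right)| <= 1 (empty subtree has height -1).
Bottom-up per-node check:
  node 48: h_left=-1, h_right=-1, diff=0 [OK], height=0
  node 43: h_left=-1, h_right=0, diff=1 [OK], height=1
  node 35: h_left=-1, h_right=1, diff=2 [FAIL (|-1-1|=2 > 1)], height=2
  node 31: h_left=-1, h_right=2, diff=3 [FAIL (|-1-2|=3 > 1)], height=3
  node 29: h_left=-1, h_right=3, diff=4 [FAIL (|-1-3|=4 > 1)], height=4
  node 26: h_left=-1, h_right=4, diff=5 [FAIL (|-1-4|=5 > 1)], height=5
  node 19: h_left=-1, h_right=5, diff=6 [FAIL (|-1-5|=6 > 1)], height=6
  node 16: h_left=-1, h_right=6, diff=7 [FAIL (|-1-6|=7 > 1)], height=7
  node 14: h_left=-1, h_right=7, diff=8 [FAIL (|-1-7|=8 > 1)], height=8
  node 7: h_left=-1, h_right=8, diff=9 [FAIL (|-1-8|=9 > 1)], height=9
  node 6: h_left=-1, h_right=9, diff=10 [FAIL (|-1-9|=10 > 1)], height=10
  node 1: h_left=-1, h_right=10, diff=11 [FAIL (|-1-10|=11 > 1)], height=11
Node 35 violates the condition: |-1 - 1| = 2 > 1.
Result: Not balanced


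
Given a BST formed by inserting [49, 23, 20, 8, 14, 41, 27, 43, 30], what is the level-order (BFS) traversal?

Tree insertion order: [49, 23, 20, 8, 14, 41, 27, 43, 30]
Tree (level-order array): [49, 23, None, 20, 41, 8, None, 27, 43, None, 14, None, 30]
BFS from the root, enqueuing left then right child of each popped node:
  queue [49] -> pop 49, enqueue [23], visited so far: [49]
  queue [23] -> pop 23, enqueue [20, 41], visited so far: [49, 23]
  queue [20, 41] -> pop 20, enqueue [8], visited so far: [49, 23, 20]
  queue [41, 8] -> pop 41, enqueue [27, 43], visited so far: [49, 23, 20, 41]
  queue [8, 27, 43] -> pop 8, enqueue [14], visited so far: [49, 23, 20, 41, 8]
  queue [27, 43, 14] -> pop 27, enqueue [30], visited so far: [49, 23, 20, 41, 8, 27]
  queue [43, 14, 30] -> pop 43, enqueue [none], visited so far: [49, 23, 20, 41, 8, 27, 43]
  queue [14, 30] -> pop 14, enqueue [none], visited so far: [49, 23, 20, 41, 8, 27, 43, 14]
  queue [30] -> pop 30, enqueue [none], visited so far: [49, 23, 20, 41, 8, 27, 43, 14, 30]
Result: [49, 23, 20, 41, 8, 27, 43, 14, 30]


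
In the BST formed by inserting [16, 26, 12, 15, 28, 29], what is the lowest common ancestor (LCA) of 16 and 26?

Tree insertion order: [16, 26, 12, 15, 28, 29]
Tree (level-order array): [16, 12, 26, None, 15, None, 28, None, None, None, 29]
In a BST, the LCA of p=16, q=26 is the first node v on the
root-to-leaf path with p <= v <= q (go left if both < v, right if both > v).
Walk from root:
  at 16: 16 <= 16 <= 26, this is the LCA
LCA = 16


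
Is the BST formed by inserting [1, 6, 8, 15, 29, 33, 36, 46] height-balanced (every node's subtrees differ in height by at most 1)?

Tree (level-order array): [1, None, 6, None, 8, None, 15, None, 29, None, 33, None, 36, None, 46]
Definition: a tree is height-balanced if, at every node, |h(left) - h(right)| <= 1 (empty subtree has height -1).
Bottom-up per-node check:
  node 46: h_left=-1, h_right=-1, diff=0 [OK], height=0
  node 36: h_left=-1, h_right=0, diff=1 [OK], height=1
  node 33: h_left=-1, h_right=1, diff=2 [FAIL (|-1-1|=2 > 1)], height=2
  node 29: h_left=-1, h_right=2, diff=3 [FAIL (|-1-2|=3 > 1)], height=3
  node 15: h_left=-1, h_right=3, diff=4 [FAIL (|-1-3|=4 > 1)], height=4
  node 8: h_left=-1, h_right=4, diff=5 [FAIL (|-1-4|=5 > 1)], height=5
  node 6: h_left=-1, h_right=5, diff=6 [FAIL (|-1-5|=6 > 1)], height=6
  node 1: h_left=-1, h_right=6, diff=7 [FAIL (|-1-6|=7 > 1)], height=7
Node 33 violates the condition: |-1 - 1| = 2 > 1.
Result: Not balanced


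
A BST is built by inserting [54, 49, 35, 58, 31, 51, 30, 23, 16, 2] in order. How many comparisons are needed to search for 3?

Search path for 3: 54 -> 49 -> 35 -> 31 -> 30 -> 23 -> 16 -> 2
Found: False
Comparisons: 8


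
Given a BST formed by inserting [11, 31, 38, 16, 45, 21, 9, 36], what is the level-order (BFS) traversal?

Tree insertion order: [11, 31, 38, 16, 45, 21, 9, 36]
Tree (level-order array): [11, 9, 31, None, None, 16, 38, None, 21, 36, 45]
BFS from the root, enqueuing left then right child of each popped node:
  queue [11] -> pop 11, enqueue [9, 31], visited so far: [11]
  queue [9, 31] -> pop 9, enqueue [none], visited so far: [11, 9]
  queue [31] -> pop 31, enqueue [16, 38], visited so far: [11, 9, 31]
  queue [16, 38] -> pop 16, enqueue [21], visited so far: [11, 9, 31, 16]
  queue [38, 21] -> pop 38, enqueue [36, 45], visited so far: [11, 9, 31, 16, 38]
  queue [21, 36, 45] -> pop 21, enqueue [none], visited so far: [11, 9, 31, 16, 38, 21]
  queue [36, 45] -> pop 36, enqueue [none], visited so far: [11, 9, 31, 16, 38, 21, 36]
  queue [45] -> pop 45, enqueue [none], visited so far: [11, 9, 31, 16, 38, 21, 36, 45]
Result: [11, 9, 31, 16, 38, 21, 36, 45]


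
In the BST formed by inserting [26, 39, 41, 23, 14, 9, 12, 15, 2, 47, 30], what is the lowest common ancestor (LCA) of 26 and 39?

Tree insertion order: [26, 39, 41, 23, 14, 9, 12, 15, 2, 47, 30]
Tree (level-order array): [26, 23, 39, 14, None, 30, 41, 9, 15, None, None, None, 47, 2, 12]
In a BST, the LCA of p=26, q=39 is the first node v on the
root-to-leaf path with p <= v <= q (go left if both < v, right if both > v).
Walk from root:
  at 26: 26 <= 26 <= 39, this is the LCA
LCA = 26


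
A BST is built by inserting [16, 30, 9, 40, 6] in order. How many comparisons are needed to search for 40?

Search path for 40: 16 -> 30 -> 40
Found: True
Comparisons: 3


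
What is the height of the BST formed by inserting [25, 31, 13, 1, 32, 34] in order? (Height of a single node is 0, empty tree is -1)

Insertion order: [25, 31, 13, 1, 32, 34]
Tree (level-order array): [25, 13, 31, 1, None, None, 32, None, None, None, 34]
Compute height bottom-up (empty subtree = -1):
  height(1) = 1 + max(-1, -1) = 0
  height(13) = 1 + max(0, -1) = 1
  height(34) = 1 + max(-1, -1) = 0
  height(32) = 1 + max(-1, 0) = 1
  height(31) = 1 + max(-1, 1) = 2
  height(25) = 1 + max(1, 2) = 3
Height = 3


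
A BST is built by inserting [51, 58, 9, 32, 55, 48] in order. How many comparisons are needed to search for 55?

Search path for 55: 51 -> 58 -> 55
Found: True
Comparisons: 3


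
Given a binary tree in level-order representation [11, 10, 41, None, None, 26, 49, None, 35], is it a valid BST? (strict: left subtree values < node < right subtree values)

Level-order array: [11, 10, 41, None, None, 26, 49, None, 35]
Validate using subtree bounds (lo, hi): at each node, require lo < value < hi,
then recurse left with hi=value and right with lo=value.
Preorder trace (stopping at first violation):
  at node 11 with bounds (-inf, +inf): OK
  at node 10 with bounds (-inf, 11): OK
  at node 41 with bounds (11, +inf): OK
  at node 26 with bounds (11, 41): OK
  at node 35 with bounds (26, 41): OK
  at node 49 with bounds (41, +inf): OK
No violation found at any node.
Result: Valid BST


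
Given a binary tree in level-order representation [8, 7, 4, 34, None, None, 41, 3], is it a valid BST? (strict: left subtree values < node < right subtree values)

Level-order array: [8, 7, 4, 34, None, None, 41, 3]
Validate using subtree bounds (lo, hi): at each node, require lo < value < hi,
then recurse left with hi=value and right with lo=value.
Preorder trace (stopping at first violation):
  at node 8 with bounds (-inf, +inf): OK
  at node 7 with bounds (-inf, 8): OK
  at node 34 with bounds (-inf, 7): VIOLATION
Node 34 violates its bound: not (-inf < 34 < 7).
Result: Not a valid BST


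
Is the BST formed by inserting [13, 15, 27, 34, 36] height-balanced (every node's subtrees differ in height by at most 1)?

Tree (level-order array): [13, None, 15, None, 27, None, 34, None, 36]
Definition: a tree is height-balanced if, at every node, |h(left) - h(right)| <= 1 (empty subtree has height -1).
Bottom-up per-node check:
  node 36: h_left=-1, h_right=-1, diff=0 [OK], height=0
  node 34: h_left=-1, h_right=0, diff=1 [OK], height=1
  node 27: h_left=-1, h_right=1, diff=2 [FAIL (|-1-1|=2 > 1)], height=2
  node 15: h_left=-1, h_right=2, diff=3 [FAIL (|-1-2|=3 > 1)], height=3
  node 13: h_left=-1, h_right=3, diff=4 [FAIL (|-1-3|=4 > 1)], height=4
Node 27 violates the condition: |-1 - 1| = 2 > 1.
Result: Not balanced


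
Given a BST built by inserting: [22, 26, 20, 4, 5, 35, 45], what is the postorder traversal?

Tree insertion order: [22, 26, 20, 4, 5, 35, 45]
Tree (level-order array): [22, 20, 26, 4, None, None, 35, None, 5, None, 45]
Postorder traversal: [5, 4, 20, 45, 35, 26, 22]


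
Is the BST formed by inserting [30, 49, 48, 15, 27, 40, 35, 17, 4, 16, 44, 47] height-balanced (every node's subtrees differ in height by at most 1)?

Tree (level-order array): [30, 15, 49, 4, 27, 48, None, None, None, 17, None, 40, None, 16, None, 35, 44, None, None, None, None, None, 47]
Definition: a tree is height-balanced if, at every node, |h(left) - h(right)| <= 1 (empty subtree has height -1).
Bottom-up per-node check:
  node 4: h_left=-1, h_right=-1, diff=0 [OK], height=0
  node 16: h_left=-1, h_right=-1, diff=0 [OK], height=0
  node 17: h_left=0, h_right=-1, diff=1 [OK], height=1
  node 27: h_left=1, h_right=-1, diff=2 [FAIL (|1--1|=2 > 1)], height=2
  node 15: h_left=0, h_right=2, diff=2 [FAIL (|0-2|=2 > 1)], height=3
  node 35: h_left=-1, h_right=-1, diff=0 [OK], height=0
  node 47: h_left=-1, h_right=-1, diff=0 [OK], height=0
  node 44: h_left=-1, h_right=0, diff=1 [OK], height=1
  node 40: h_left=0, h_right=1, diff=1 [OK], height=2
  node 48: h_left=2, h_right=-1, diff=3 [FAIL (|2--1|=3 > 1)], height=3
  node 49: h_left=3, h_right=-1, diff=4 [FAIL (|3--1|=4 > 1)], height=4
  node 30: h_left=3, h_right=4, diff=1 [OK], height=5
Node 27 violates the condition: |1 - -1| = 2 > 1.
Result: Not balanced


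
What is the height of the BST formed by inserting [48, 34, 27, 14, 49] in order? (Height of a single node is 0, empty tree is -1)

Insertion order: [48, 34, 27, 14, 49]
Tree (level-order array): [48, 34, 49, 27, None, None, None, 14]
Compute height bottom-up (empty subtree = -1):
  height(14) = 1 + max(-1, -1) = 0
  height(27) = 1 + max(0, -1) = 1
  height(34) = 1 + max(1, -1) = 2
  height(49) = 1 + max(-1, -1) = 0
  height(48) = 1 + max(2, 0) = 3
Height = 3


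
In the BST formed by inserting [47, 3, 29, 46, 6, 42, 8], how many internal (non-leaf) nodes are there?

Tree built from: [47, 3, 29, 46, 6, 42, 8]
Tree (level-order array): [47, 3, None, None, 29, 6, 46, None, 8, 42]
Rule: An internal node has at least one child.
Per-node child counts:
  node 47: 1 child(ren)
  node 3: 1 child(ren)
  node 29: 2 child(ren)
  node 6: 1 child(ren)
  node 8: 0 child(ren)
  node 46: 1 child(ren)
  node 42: 0 child(ren)
Matching nodes: [47, 3, 29, 6, 46]
Count of internal (non-leaf) nodes: 5


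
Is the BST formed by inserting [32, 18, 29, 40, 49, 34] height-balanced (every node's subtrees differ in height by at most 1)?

Tree (level-order array): [32, 18, 40, None, 29, 34, 49]
Definition: a tree is height-balanced if, at every node, |h(left) - h(right)| <= 1 (empty subtree has height -1).
Bottom-up per-node check:
  node 29: h_left=-1, h_right=-1, diff=0 [OK], height=0
  node 18: h_left=-1, h_right=0, diff=1 [OK], height=1
  node 34: h_left=-1, h_right=-1, diff=0 [OK], height=0
  node 49: h_left=-1, h_right=-1, diff=0 [OK], height=0
  node 40: h_left=0, h_right=0, diff=0 [OK], height=1
  node 32: h_left=1, h_right=1, diff=0 [OK], height=2
All nodes satisfy the balance condition.
Result: Balanced


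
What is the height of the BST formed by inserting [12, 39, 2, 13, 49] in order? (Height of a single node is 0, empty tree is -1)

Insertion order: [12, 39, 2, 13, 49]
Tree (level-order array): [12, 2, 39, None, None, 13, 49]
Compute height bottom-up (empty subtree = -1):
  height(2) = 1 + max(-1, -1) = 0
  height(13) = 1 + max(-1, -1) = 0
  height(49) = 1 + max(-1, -1) = 0
  height(39) = 1 + max(0, 0) = 1
  height(12) = 1 + max(0, 1) = 2
Height = 2


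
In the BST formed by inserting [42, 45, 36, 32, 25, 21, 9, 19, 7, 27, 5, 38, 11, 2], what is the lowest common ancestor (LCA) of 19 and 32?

Tree insertion order: [42, 45, 36, 32, 25, 21, 9, 19, 7, 27, 5, 38, 11, 2]
Tree (level-order array): [42, 36, 45, 32, 38, None, None, 25, None, None, None, 21, 27, 9, None, None, None, 7, 19, 5, None, 11, None, 2]
In a BST, the LCA of p=19, q=32 is the first node v on the
root-to-leaf path with p <= v <= q (go left if both < v, right if both > v).
Walk from root:
  at 42: both 19 and 32 < 42, go left
  at 36: both 19 and 32 < 36, go left
  at 32: 19 <= 32 <= 32, this is the LCA
LCA = 32


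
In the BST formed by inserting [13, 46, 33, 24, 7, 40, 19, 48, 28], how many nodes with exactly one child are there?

Tree built from: [13, 46, 33, 24, 7, 40, 19, 48, 28]
Tree (level-order array): [13, 7, 46, None, None, 33, 48, 24, 40, None, None, 19, 28]
Rule: These are nodes with exactly 1 non-null child.
Per-node child counts:
  node 13: 2 child(ren)
  node 7: 0 child(ren)
  node 46: 2 child(ren)
  node 33: 2 child(ren)
  node 24: 2 child(ren)
  node 19: 0 child(ren)
  node 28: 0 child(ren)
  node 40: 0 child(ren)
  node 48: 0 child(ren)
Matching nodes: (none)
Count of nodes with exactly one child: 0


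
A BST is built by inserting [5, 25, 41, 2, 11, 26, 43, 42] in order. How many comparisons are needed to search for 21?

Search path for 21: 5 -> 25 -> 11
Found: False
Comparisons: 3


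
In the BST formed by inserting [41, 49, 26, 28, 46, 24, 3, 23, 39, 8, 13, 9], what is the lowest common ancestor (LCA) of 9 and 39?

Tree insertion order: [41, 49, 26, 28, 46, 24, 3, 23, 39, 8, 13, 9]
Tree (level-order array): [41, 26, 49, 24, 28, 46, None, 3, None, None, 39, None, None, None, 23, None, None, 8, None, None, 13, 9]
In a BST, the LCA of p=9, q=39 is the first node v on the
root-to-leaf path with p <= v <= q (go left if both < v, right if both > v).
Walk from root:
  at 41: both 9 and 39 < 41, go left
  at 26: 9 <= 26 <= 39, this is the LCA
LCA = 26


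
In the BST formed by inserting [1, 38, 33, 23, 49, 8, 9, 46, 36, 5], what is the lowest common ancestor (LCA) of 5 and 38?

Tree insertion order: [1, 38, 33, 23, 49, 8, 9, 46, 36, 5]
Tree (level-order array): [1, None, 38, 33, 49, 23, 36, 46, None, 8, None, None, None, None, None, 5, 9]
In a BST, the LCA of p=5, q=38 is the first node v on the
root-to-leaf path with p <= v <= q (go left if both < v, right if both > v).
Walk from root:
  at 1: both 5 and 38 > 1, go right
  at 38: 5 <= 38 <= 38, this is the LCA
LCA = 38


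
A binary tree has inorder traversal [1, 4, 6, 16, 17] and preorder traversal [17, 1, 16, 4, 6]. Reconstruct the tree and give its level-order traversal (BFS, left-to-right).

Inorder:  [1, 4, 6, 16, 17]
Preorder: [17, 1, 16, 4, 6]
Algorithm: preorder visits root first, so consume preorder in order;
for each root, split the current inorder slice at that value into
left-subtree inorder and right-subtree inorder, then recurse.
Recursive splits:
  root=17; inorder splits into left=[1, 4, 6, 16], right=[]
  root=1; inorder splits into left=[], right=[4, 6, 16]
  root=16; inorder splits into left=[4, 6], right=[]
  root=4; inorder splits into left=[], right=[6]
  root=6; inorder splits into left=[], right=[]
Reconstructed level-order: [17, 1, 16, 4, 6]


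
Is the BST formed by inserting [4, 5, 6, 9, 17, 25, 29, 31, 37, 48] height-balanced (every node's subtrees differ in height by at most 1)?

Tree (level-order array): [4, None, 5, None, 6, None, 9, None, 17, None, 25, None, 29, None, 31, None, 37, None, 48]
Definition: a tree is height-balanced if, at every node, |h(left) - h(right)| <= 1 (empty subtree has height -1).
Bottom-up per-node check:
  node 48: h_left=-1, h_right=-1, diff=0 [OK], height=0
  node 37: h_left=-1, h_right=0, diff=1 [OK], height=1
  node 31: h_left=-1, h_right=1, diff=2 [FAIL (|-1-1|=2 > 1)], height=2
  node 29: h_left=-1, h_right=2, diff=3 [FAIL (|-1-2|=3 > 1)], height=3
  node 25: h_left=-1, h_right=3, diff=4 [FAIL (|-1-3|=4 > 1)], height=4
  node 17: h_left=-1, h_right=4, diff=5 [FAIL (|-1-4|=5 > 1)], height=5
  node 9: h_left=-1, h_right=5, diff=6 [FAIL (|-1-5|=6 > 1)], height=6
  node 6: h_left=-1, h_right=6, diff=7 [FAIL (|-1-6|=7 > 1)], height=7
  node 5: h_left=-1, h_right=7, diff=8 [FAIL (|-1-7|=8 > 1)], height=8
  node 4: h_left=-1, h_right=8, diff=9 [FAIL (|-1-8|=9 > 1)], height=9
Node 31 violates the condition: |-1 - 1| = 2 > 1.
Result: Not balanced


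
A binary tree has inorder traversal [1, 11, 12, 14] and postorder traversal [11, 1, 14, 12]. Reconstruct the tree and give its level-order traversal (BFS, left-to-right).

Inorder:   [1, 11, 12, 14]
Postorder: [11, 1, 14, 12]
Algorithm: postorder visits root last, so walk postorder right-to-left;
each value is the root of the current inorder slice — split it at that
value, recurse on the right subtree first, then the left.
Recursive splits:
  root=12; inorder splits into left=[1, 11], right=[14]
  root=14; inorder splits into left=[], right=[]
  root=1; inorder splits into left=[], right=[11]
  root=11; inorder splits into left=[], right=[]
Reconstructed level-order: [12, 1, 14, 11]


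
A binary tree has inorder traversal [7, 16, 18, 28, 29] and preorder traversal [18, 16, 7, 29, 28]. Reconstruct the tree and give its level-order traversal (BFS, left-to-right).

Inorder:  [7, 16, 18, 28, 29]
Preorder: [18, 16, 7, 29, 28]
Algorithm: preorder visits root first, so consume preorder in order;
for each root, split the current inorder slice at that value into
left-subtree inorder and right-subtree inorder, then recurse.
Recursive splits:
  root=18; inorder splits into left=[7, 16], right=[28, 29]
  root=16; inorder splits into left=[7], right=[]
  root=7; inorder splits into left=[], right=[]
  root=29; inorder splits into left=[28], right=[]
  root=28; inorder splits into left=[], right=[]
Reconstructed level-order: [18, 16, 29, 7, 28]


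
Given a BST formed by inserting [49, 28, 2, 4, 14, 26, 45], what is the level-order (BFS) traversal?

Tree insertion order: [49, 28, 2, 4, 14, 26, 45]
Tree (level-order array): [49, 28, None, 2, 45, None, 4, None, None, None, 14, None, 26]
BFS from the root, enqueuing left then right child of each popped node:
  queue [49] -> pop 49, enqueue [28], visited so far: [49]
  queue [28] -> pop 28, enqueue [2, 45], visited so far: [49, 28]
  queue [2, 45] -> pop 2, enqueue [4], visited so far: [49, 28, 2]
  queue [45, 4] -> pop 45, enqueue [none], visited so far: [49, 28, 2, 45]
  queue [4] -> pop 4, enqueue [14], visited so far: [49, 28, 2, 45, 4]
  queue [14] -> pop 14, enqueue [26], visited so far: [49, 28, 2, 45, 4, 14]
  queue [26] -> pop 26, enqueue [none], visited so far: [49, 28, 2, 45, 4, 14, 26]
Result: [49, 28, 2, 45, 4, 14, 26]


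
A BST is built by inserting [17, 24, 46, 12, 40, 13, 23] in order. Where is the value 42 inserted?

Starting tree (level order): [17, 12, 24, None, 13, 23, 46, None, None, None, None, 40]
Insertion path: 17 -> 24 -> 46 -> 40
Result: insert 42 as right child of 40
Final tree (level order): [17, 12, 24, None, 13, 23, 46, None, None, None, None, 40, None, None, 42]


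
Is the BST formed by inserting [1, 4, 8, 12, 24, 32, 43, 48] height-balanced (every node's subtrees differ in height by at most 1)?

Tree (level-order array): [1, None, 4, None, 8, None, 12, None, 24, None, 32, None, 43, None, 48]
Definition: a tree is height-balanced if, at every node, |h(left) - h(right)| <= 1 (empty subtree has height -1).
Bottom-up per-node check:
  node 48: h_left=-1, h_right=-1, diff=0 [OK], height=0
  node 43: h_left=-1, h_right=0, diff=1 [OK], height=1
  node 32: h_left=-1, h_right=1, diff=2 [FAIL (|-1-1|=2 > 1)], height=2
  node 24: h_left=-1, h_right=2, diff=3 [FAIL (|-1-2|=3 > 1)], height=3
  node 12: h_left=-1, h_right=3, diff=4 [FAIL (|-1-3|=4 > 1)], height=4
  node 8: h_left=-1, h_right=4, diff=5 [FAIL (|-1-4|=5 > 1)], height=5
  node 4: h_left=-1, h_right=5, diff=6 [FAIL (|-1-5|=6 > 1)], height=6
  node 1: h_left=-1, h_right=6, diff=7 [FAIL (|-1-6|=7 > 1)], height=7
Node 32 violates the condition: |-1 - 1| = 2 > 1.
Result: Not balanced


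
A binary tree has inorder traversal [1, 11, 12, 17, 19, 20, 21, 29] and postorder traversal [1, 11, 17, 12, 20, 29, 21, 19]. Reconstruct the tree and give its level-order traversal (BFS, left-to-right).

Inorder:   [1, 11, 12, 17, 19, 20, 21, 29]
Postorder: [1, 11, 17, 12, 20, 29, 21, 19]
Algorithm: postorder visits root last, so walk postorder right-to-left;
each value is the root of the current inorder slice — split it at that
value, recurse on the right subtree first, then the left.
Recursive splits:
  root=19; inorder splits into left=[1, 11, 12, 17], right=[20, 21, 29]
  root=21; inorder splits into left=[20], right=[29]
  root=29; inorder splits into left=[], right=[]
  root=20; inorder splits into left=[], right=[]
  root=12; inorder splits into left=[1, 11], right=[17]
  root=17; inorder splits into left=[], right=[]
  root=11; inorder splits into left=[1], right=[]
  root=1; inorder splits into left=[], right=[]
Reconstructed level-order: [19, 12, 21, 11, 17, 20, 29, 1]


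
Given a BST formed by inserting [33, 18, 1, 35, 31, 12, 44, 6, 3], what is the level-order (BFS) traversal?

Tree insertion order: [33, 18, 1, 35, 31, 12, 44, 6, 3]
Tree (level-order array): [33, 18, 35, 1, 31, None, 44, None, 12, None, None, None, None, 6, None, 3]
BFS from the root, enqueuing left then right child of each popped node:
  queue [33] -> pop 33, enqueue [18, 35], visited so far: [33]
  queue [18, 35] -> pop 18, enqueue [1, 31], visited so far: [33, 18]
  queue [35, 1, 31] -> pop 35, enqueue [44], visited so far: [33, 18, 35]
  queue [1, 31, 44] -> pop 1, enqueue [12], visited so far: [33, 18, 35, 1]
  queue [31, 44, 12] -> pop 31, enqueue [none], visited so far: [33, 18, 35, 1, 31]
  queue [44, 12] -> pop 44, enqueue [none], visited so far: [33, 18, 35, 1, 31, 44]
  queue [12] -> pop 12, enqueue [6], visited so far: [33, 18, 35, 1, 31, 44, 12]
  queue [6] -> pop 6, enqueue [3], visited so far: [33, 18, 35, 1, 31, 44, 12, 6]
  queue [3] -> pop 3, enqueue [none], visited so far: [33, 18, 35, 1, 31, 44, 12, 6, 3]
Result: [33, 18, 35, 1, 31, 44, 12, 6, 3]


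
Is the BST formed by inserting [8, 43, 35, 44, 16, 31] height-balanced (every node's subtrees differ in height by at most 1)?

Tree (level-order array): [8, None, 43, 35, 44, 16, None, None, None, None, 31]
Definition: a tree is height-balanced if, at every node, |h(left) - h(right)| <= 1 (empty subtree has height -1).
Bottom-up per-node check:
  node 31: h_left=-1, h_right=-1, diff=0 [OK], height=0
  node 16: h_left=-1, h_right=0, diff=1 [OK], height=1
  node 35: h_left=1, h_right=-1, diff=2 [FAIL (|1--1|=2 > 1)], height=2
  node 44: h_left=-1, h_right=-1, diff=0 [OK], height=0
  node 43: h_left=2, h_right=0, diff=2 [FAIL (|2-0|=2 > 1)], height=3
  node 8: h_left=-1, h_right=3, diff=4 [FAIL (|-1-3|=4 > 1)], height=4
Node 35 violates the condition: |1 - -1| = 2 > 1.
Result: Not balanced


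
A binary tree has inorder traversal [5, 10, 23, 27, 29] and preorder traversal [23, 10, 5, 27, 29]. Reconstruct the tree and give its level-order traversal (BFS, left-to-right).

Inorder:  [5, 10, 23, 27, 29]
Preorder: [23, 10, 5, 27, 29]
Algorithm: preorder visits root first, so consume preorder in order;
for each root, split the current inorder slice at that value into
left-subtree inorder and right-subtree inorder, then recurse.
Recursive splits:
  root=23; inorder splits into left=[5, 10], right=[27, 29]
  root=10; inorder splits into left=[5], right=[]
  root=5; inorder splits into left=[], right=[]
  root=27; inorder splits into left=[], right=[29]
  root=29; inorder splits into left=[], right=[]
Reconstructed level-order: [23, 10, 27, 5, 29]


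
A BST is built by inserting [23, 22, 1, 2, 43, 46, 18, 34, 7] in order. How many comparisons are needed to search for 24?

Search path for 24: 23 -> 43 -> 34
Found: False
Comparisons: 3


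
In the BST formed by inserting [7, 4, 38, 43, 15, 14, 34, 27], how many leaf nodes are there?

Tree built from: [7, 4, 38, 43, 15, 14, 34, 27]
Tree (level-order array): [7, 4, 38, None, None, 15, 43, 14, 34, None, None, None, None, 27]
Rule: A leaf has 0 children.
Per-node child counts:
  node 7: 2 child(ren)
  node 4: 0 child(ren)
  node 38: 2 child(ren)
  node 15: 2 child(ren)
  node 14: 0 child(ren)
  node 34: 1 child(ren)
  node 27: 0 child(ren)
  node 43: 0 child(ren)
Matching nodes: [4, 14, 27, 43]
Count of leaf nodes: 4


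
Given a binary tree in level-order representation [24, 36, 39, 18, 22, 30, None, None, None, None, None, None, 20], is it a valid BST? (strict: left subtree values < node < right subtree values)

Level-order array: [24, 36, 39, 18, 22, 30, None, None, None, None, None, None, 20]
Validate using subtree bounds (lo, hi): at each node, require lo < value < hi,
then recurse left with hi=value and right with lo=value.
Preorder trace (stopping at first violation):
  at node 24 with bounds (-inf, +inf): OK
  at node 36 with bounds (-inf, 24): VIOLATION
Node 36 violates its bound: not (-inf < 36 < 24).
Result: Not a valid BST
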